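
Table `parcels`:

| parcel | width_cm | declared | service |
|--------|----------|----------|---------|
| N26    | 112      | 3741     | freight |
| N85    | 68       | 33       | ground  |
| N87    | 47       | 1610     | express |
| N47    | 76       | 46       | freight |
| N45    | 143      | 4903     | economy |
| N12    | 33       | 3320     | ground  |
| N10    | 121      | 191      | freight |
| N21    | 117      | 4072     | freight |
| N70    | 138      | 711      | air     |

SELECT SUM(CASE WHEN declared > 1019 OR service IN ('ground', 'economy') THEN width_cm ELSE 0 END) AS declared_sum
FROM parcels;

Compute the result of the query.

520

parcel=N26: ✓ → 112
parcel=N85: ✓ → 68
parcel=N87: ✓ → 47
parcel=N47: ✗
parcel=N45: ✓ → 143
parcel=N12: ✓ → 33
parcel=N10: ✗
parcel=N21: ✓ → 117
parcel=N70: ✗
declared_sum = 112 + 68 + 47 + 143 + 33 + 117 = 520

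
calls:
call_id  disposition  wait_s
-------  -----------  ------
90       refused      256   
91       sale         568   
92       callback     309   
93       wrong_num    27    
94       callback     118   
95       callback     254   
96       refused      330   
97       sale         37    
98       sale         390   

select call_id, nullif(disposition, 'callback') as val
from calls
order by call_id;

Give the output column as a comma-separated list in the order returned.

refused, sale, NULL, wrong_num, NULL, NULL, refused, sale, sale

call_id=90: disposition=refused vs callback: differ → refused
call_id=91: disposition=sale vs callback: differ → sale
call_id=92: disposition=callback vs callback: equal → NULL
call_id=93: disposition=wrong_num vs callback: differ → wrong_num
call_id=94: disposition=callback vs callback: equal → NULL
call_id=95: disposition=callback vs callback: equal → NULL
call_id=96: disposition=refused vs callback: differ → refused
call_id=97: disposition=sale vs callback: differ → sale
call_id=98: disposition=sale vs callback: differ → sale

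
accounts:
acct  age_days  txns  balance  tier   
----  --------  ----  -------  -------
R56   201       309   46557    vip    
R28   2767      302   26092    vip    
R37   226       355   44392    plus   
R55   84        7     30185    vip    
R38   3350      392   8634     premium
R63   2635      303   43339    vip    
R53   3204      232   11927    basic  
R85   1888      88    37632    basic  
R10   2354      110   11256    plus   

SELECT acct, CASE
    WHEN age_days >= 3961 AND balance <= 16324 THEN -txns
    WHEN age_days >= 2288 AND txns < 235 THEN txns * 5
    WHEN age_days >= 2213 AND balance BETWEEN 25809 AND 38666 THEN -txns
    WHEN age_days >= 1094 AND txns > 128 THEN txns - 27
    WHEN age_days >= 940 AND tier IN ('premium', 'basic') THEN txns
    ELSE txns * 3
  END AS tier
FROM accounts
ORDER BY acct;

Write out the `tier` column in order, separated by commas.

acct=R10: age_days >= 2288 AND txns < 235 → 550
acct=R28: age_days >= 2213 AND balance BETWEEN 25809 AND 38666 → -302
acct=R37: ELSE → 1065
acct=R38: age_days >= 1094 AND txns > 128 → 365
acct=R53: age_days >= 2288 AND txns < 235 → 1160
acct=R55: ELSE → 21
acct=R56: ELSE → 927
acct=R63: age_days >= 1094 AND txns > 128 → 276
acct=R85: age_days >= 940 AND tier IN ('premium', 'basic') → 88

550, -302, 1065, 365, 1160, 21, 927, 276, 88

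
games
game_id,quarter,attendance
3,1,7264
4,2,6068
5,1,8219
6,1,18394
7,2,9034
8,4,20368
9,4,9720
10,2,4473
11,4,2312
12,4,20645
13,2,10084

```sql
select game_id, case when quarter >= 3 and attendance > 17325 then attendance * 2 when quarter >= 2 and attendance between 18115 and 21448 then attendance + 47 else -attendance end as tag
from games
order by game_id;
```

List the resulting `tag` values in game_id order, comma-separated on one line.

game_id=3: ELSE → -7264
game_id=4: ELSE → -6068
game_id=5: ELSE → -8219
game_id=6: ELSE → -18394
game_id=7: ELSE → -9034
game_id=8: quarter >= 3 and attendance > 17325 → 40736
game_id=9: ELSE → -9720
game_id=10: ELSE → -4473
game_id=11: ELSE → -2312
game_id=12: quarter >= 3 and attendance > 17325 → 41290
game_id=13: ELSE → -10084

-7264, -6068, -8219, -18394, -9034, 40736, -9720, -4473, -2312, 41290, -10084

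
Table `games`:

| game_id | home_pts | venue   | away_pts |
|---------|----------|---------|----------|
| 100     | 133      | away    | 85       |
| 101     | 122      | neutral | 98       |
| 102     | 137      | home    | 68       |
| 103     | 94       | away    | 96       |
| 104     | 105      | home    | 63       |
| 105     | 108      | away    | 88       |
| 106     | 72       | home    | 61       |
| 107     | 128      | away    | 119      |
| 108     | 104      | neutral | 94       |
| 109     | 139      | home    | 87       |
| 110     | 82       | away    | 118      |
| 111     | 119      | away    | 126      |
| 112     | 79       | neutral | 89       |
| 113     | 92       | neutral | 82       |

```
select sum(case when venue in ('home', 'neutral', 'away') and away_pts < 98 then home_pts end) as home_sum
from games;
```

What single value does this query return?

1063

game_id=100: ✓ → 133
game_id=101: ✗
game_id=102: ✓ → 137
game_id=103: ✓ → 94
game_id=104: ✓ → 105
game_id=105: ✓ → 108
game_id=106: ✓ → 72
game_id=107: ✗
game_id=108: ✓ → 104
game_id=109: ✓ → 139
game_id=110: ✗
game_id=111: ✗
game_id=112: ✓ → 79
game_id=113: ✓ → 92
home_sum = 133 + 137 + 94 + 105 + 108 + 72 + 104 + 139 + 79 + 92 = 1063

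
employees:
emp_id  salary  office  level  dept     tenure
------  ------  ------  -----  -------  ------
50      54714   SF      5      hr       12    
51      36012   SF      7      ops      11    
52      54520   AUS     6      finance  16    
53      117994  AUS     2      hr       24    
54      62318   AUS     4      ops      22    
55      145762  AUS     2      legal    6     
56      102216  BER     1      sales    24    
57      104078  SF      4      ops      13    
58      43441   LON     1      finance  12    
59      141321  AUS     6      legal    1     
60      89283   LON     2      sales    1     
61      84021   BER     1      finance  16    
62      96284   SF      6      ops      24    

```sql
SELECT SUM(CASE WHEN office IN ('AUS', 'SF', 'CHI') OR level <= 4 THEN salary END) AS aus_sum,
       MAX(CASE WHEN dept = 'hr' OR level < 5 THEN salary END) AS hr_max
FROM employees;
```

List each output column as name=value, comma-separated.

aus_sum=1131964, hr_max=145762

[aus_sum: office IN ('AUS', 'SF', 'CHI') OR level <= 4]
emp_id=50: ✓ → 54714
emp_id=51: ✓ → 36012
emp_id=52: ✓ → 54520
emp_id=53: ✓ → 117994
emp_id=54: ✓ → 62318
emp_id=55: ✓ → 145762
emp_id=56: ✓ → 102216
emp_id=57: ✓ → 104078
emp_id=58: ✓ → 43441
emp_id=59: ✓ → 141321
emp_id=60: ✓ → 89283
emp_id=61: ✓ → 84021
emp_id=62: ✓ → 96284
aus_sum = 54714 + 36012 + 54520 + 117994 + 62318 + 145762 + 102216 + 104078 + 43441 + 141321 + 89283 + 84021 + 96284 = 1131964
—
[hr_max: dept = 'hr' OR level < 5]
emp_id=50: ✓ → 54714
emp_id=51: ✗
emp_id=52: ✗
emp_id=53: ✓ → 117994
emp_id=54: ✓ → 62318
emp_id=55: ✓ → 145762
emp_id=56: ✓ → 102216
emp_id=57: ✓ → 104078
emp_id=58: ✓ → 43441
emp_id=59: ✗
emp_id=60: ✓ → 89283
emp_id=61: ✓ → 84021
emp_id=62: ✗
hr_max = MAX(54714, 117994, 62318, 145762, 102216, 104078, 43441, 89283, 84021) = 145762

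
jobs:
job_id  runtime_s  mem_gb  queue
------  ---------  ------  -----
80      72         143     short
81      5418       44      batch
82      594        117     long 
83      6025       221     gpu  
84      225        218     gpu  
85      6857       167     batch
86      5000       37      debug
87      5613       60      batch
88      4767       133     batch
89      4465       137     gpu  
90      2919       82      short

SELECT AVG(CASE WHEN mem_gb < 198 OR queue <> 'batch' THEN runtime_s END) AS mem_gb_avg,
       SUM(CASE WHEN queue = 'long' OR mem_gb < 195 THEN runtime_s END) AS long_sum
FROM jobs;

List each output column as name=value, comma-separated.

mem_gb_avg=3814.0909090909, long_sum=35705

[mem_gb_avg: mem_gb < 198 OR queue <> 'batch']
job_id=80: ✓ → 72
job_id=81: ✓ → 5418
job_id=82: ✓ → 594
job_id=83: ✓ → 6025
job_id=84: ✓ → 225
job_id=85: ✓ → 6857
job_id=86: ✓ → 5000
job_id=87: ✓ → 5613
job_id=88: ✓ → 4767
job_id=89: ✓ → 4465
job_id=90: ✓ → 2919
mem_gb_avg = (72 + 5418 + 594 + 6025 + 225 + 6857 + 5000 + 5613 + 4767 + 4465 + 2919) / 11 = 3814.0909090909
—
[long_sum: queue = 'long' OR mem_gb < 195]
job_id=80: ✓ → 72
job_id=81: ✓ → 5418
job_id=82: ✓ → 594
job_id=83: ✗
job_id=84: ✗
job_id=85: ✓ → 6857
job_id=86: ✓ → 5000
job_id=87: ✓ → 5613
job_id=88: ✓ → 4767
job_id=89: ✓ → 4465
job_id=90: ✓ → 2919
long_sum = 72 + 5418 + 594 + 6857 + 5000 + 5613 + 4767 + 4465 + 2919 = 35705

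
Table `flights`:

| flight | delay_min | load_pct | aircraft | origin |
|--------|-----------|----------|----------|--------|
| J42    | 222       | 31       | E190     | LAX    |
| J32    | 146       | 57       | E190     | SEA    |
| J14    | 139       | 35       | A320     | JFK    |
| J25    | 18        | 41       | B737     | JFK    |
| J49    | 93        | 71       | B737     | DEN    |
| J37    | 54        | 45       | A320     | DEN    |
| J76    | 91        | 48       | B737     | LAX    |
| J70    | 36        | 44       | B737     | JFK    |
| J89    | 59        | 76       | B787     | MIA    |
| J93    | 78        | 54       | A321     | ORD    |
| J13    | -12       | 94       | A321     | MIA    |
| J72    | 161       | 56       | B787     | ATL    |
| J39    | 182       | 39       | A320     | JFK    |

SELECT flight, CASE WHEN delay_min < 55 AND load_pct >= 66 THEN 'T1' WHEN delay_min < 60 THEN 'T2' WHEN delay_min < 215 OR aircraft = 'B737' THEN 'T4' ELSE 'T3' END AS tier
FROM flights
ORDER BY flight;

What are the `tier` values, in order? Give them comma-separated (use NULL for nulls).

flight=J13: delay_min < 55 AND load_pct >= 66 → T1
flight=J14: delay_min < 215 OR aircraft = 'B737' → T4
flight=J25: delay_min < 60 → T2
flight=J32: delay_min < 215 OR aircraft = 'B737' → T4
flight=J37: delay_min < 60 → T2
flight=J39: delay_min < 215 OR aircraft = 'B737' → T4
flight=J42: ELSE → T3
flight=J49: delay_min < 215 OR aircraft = 'B737' → T4
flight=J70: delay_min < 60 → T2
flight=J72: delay_min < 215 OR aircraft = 'B737' → T4
flight=J76: delay_min < 215 OR aircraft = 'B737' → T4
flight=J89: delay_min < 60 → T2
flight=J93: delay_min < 215 OR aircraft = 'B737' → T4

T1, T4, T2, T4, T2, T4, T3, T4, T2, T4, T4, T2, T4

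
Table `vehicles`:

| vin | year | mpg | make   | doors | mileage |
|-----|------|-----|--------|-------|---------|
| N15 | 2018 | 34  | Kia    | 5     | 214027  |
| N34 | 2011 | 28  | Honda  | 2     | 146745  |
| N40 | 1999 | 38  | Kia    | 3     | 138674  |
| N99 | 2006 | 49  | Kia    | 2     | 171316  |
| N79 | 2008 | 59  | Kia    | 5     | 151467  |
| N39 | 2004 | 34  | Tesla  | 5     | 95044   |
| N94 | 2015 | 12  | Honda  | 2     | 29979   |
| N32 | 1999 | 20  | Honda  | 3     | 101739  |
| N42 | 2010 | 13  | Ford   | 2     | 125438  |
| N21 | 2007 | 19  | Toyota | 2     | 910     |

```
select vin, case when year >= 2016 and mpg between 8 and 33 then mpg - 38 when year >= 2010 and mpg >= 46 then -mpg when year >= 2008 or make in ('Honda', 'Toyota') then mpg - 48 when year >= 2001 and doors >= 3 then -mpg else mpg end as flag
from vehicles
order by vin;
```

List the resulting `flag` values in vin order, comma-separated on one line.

vin=N15: year >= 2008 or make in ('Honda', 'Toyota') → -14
vin=N21: year >= 2008 or make in ('Honda', 'Toyota') → -29
vin=N32: year >= 2008 or make in ('Honda', 'Toyota') → -28
vin=N34: year >= 2008 or make in ('Honda', 'Toyota') → -20
vin=N39: year >= 2001 and doors >= 3 → -34
vin=N40: ELSE → 38
vin=N42: year >= 2008 or make in ('Honda', 'Toyota') → -35
vin=N79: year >= 2008 or make in ('Honda', 'Toyota') → 11
vin=N94: year >= 2008 or make in ('Honda', 'Toyota') → -36
vin=N99: ELSE → 49

-14, -29, -28, -20, -34, 38, -35, 11, -36, 49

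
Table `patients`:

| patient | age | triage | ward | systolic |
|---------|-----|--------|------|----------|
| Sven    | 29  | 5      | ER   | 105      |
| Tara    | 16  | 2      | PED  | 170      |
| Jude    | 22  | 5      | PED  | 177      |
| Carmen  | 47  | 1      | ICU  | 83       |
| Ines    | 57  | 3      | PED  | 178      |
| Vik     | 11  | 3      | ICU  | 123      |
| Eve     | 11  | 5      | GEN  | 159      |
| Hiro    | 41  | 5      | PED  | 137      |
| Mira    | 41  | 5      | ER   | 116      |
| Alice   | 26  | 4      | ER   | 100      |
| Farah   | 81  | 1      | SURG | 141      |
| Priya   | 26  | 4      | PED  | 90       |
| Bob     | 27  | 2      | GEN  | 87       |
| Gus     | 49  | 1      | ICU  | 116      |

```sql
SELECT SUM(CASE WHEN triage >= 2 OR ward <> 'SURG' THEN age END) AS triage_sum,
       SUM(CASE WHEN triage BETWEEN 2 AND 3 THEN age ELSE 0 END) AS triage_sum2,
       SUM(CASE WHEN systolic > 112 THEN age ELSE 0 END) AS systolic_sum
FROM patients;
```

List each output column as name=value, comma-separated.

triage_sum=403, triage_sum2=111, systolic_sum=329

[triage_sum: triage >= 2 OR ward <> 'SURG']
patient=Sven: ✓ → 29
patient=Tara: ✓ → 16
patient=Jude: ✓ → 22
patient=Carmen: ✓ → 47
patient=Ines: ✓ → 57
patient=Vik: ✓ → 11
patient=Eve: ✓ → 11
patient=Hiro: ✓ → 41
patient=Mira: ✓ → 41
patient=Alice: ✓ → 26
patient=Farah: ✗
patient=Priya: ✓ → 26
patient=Bob: ✓ → 27
patient=Gus: ✓ → 49
triage_sum = 29 + 16 + 22 + 47 + 57 + 11 + 11 + 41 + 41 + 26 + 26 + 27 + 49 = 403
—
[triage_sum2: triage BETWEEN 2 AND 3]
patient=Sven: ✗
patient=Tara: ✓ → 16
patient=Jude: ✗
patient=Carmen: ✗
patient=Ines: ✓ → 57
patient=Vik: ✓ → 11
patient=Eve: ✗
patient=Hiro: ✗
patient=Mira: ✗
patient=Alice: ✗
patient=Farah: ✗
patient=Priya: ✗
patient=Bob: ✓ → 27
patient=Gus: ✗
triage_sum2 = 16 + 57 + 11 + 27 = 111
—
[systolic_sum: systolic > 112]
patient=Sven: ✗
patient=Tara: ✓ → 16
patient=Jude: ✓ → 22
patient=Carmen: ✗
patient=Ines: ✓ → 57
patient=Vik: ✓ → 11
patient=Eve: ✓ → 11
patient=Hiro: ✓ → 41
patient=Mira: ✓ → 41
patient=Alice: ✗
patient=Farah: ✓ → 81
patient=Priya: ✗
patient=Bob: ✗
patient=Gus: ✓ → 49
systolic_sum = 16 + 22 + 57 + 11 + 11 + 41 + 41 + 81 + 49 = 329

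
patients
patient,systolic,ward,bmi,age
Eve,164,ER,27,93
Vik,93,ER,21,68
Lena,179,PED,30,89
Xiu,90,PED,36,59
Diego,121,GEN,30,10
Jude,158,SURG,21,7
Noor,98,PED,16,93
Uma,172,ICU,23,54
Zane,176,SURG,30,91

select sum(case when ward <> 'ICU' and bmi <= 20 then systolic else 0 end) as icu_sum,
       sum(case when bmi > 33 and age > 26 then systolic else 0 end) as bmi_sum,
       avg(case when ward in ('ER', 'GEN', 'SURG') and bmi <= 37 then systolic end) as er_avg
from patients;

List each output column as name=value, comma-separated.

[icu_sum: ward <> 'ICU' and bmi <= 20]
patient=Eve: ✗
patient=Vik: ✗
patient=Lena: ✗
patient=Xiu: ✗
patient=Diego: ✗
patient=Jude: ✗
patient=Noor: ✓ → 98
patient=Uma: ✗
patient=Zane: ✗
icu_sum = 98
—
[bmi_sum: bmi > 33 and age > 26]
patient=Eve: ✗
patient=Vik: ✗
patient=Lena: ✗
patient=Xiu: ✓ → 90
patient=Diego: ✗
patient=Jude: ✗
patient=Noor: ✗
patient=Uma: ✗
patient=Zane: ✗
bmi_sum = 90
—
[er_avg: ward in ('ER', 'GEN', 'SURG') and bmi <= 37]
patient=Eve: ✓ → 164
patient=Vik: ✓ → 93
patient=Lena: ✗
patient=Xiu: ✗
patient=Diego: ✓ → 121
patient=Jude: ✓ → 158
patient=Noor: ✗
patient=Uma: ✗
patient=Zane: ✓ → 176
er_avg = (164 + 93 + 121 + 158 + 176) / 5 = 142.4

icu_sum=98, bmi_sum=90, er_avg=142.4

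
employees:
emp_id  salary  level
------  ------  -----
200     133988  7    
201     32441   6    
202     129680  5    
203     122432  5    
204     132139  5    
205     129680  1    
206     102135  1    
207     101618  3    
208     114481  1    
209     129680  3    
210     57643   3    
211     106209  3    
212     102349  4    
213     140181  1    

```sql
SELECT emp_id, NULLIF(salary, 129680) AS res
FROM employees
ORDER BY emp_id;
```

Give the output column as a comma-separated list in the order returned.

emp_id=200: salary=133988 vs 129680: differ → 133988
emp_id=201: salary=32441 vs 129680: differ → 32441
emp_id=202: salary=129680 vs 129680: equal → NULL
emp_id=203: salary=122432 vs 129680: differ → 122432
emp_id=204: salary=132139 vs 129680: differ → 132139
emp_id=205: salary=129680 vs 129680: equal → NULL
emp_id=206: salary=102135 vs 129680: differ → 102135
emp_id=207: salary=101618 vs 129680: differ → 101618
emp_id=208: salary=114481 vs 129680: differ → 114481
emp_id=209: salary=129680 vs 129680: equal → NULL
emp_id=210: salary=57643 vs 129680: differ → 57643
emp_id=211: salary=106209 vs 129680: differ → 106209
emp_id=212: salary=102349 vs 129680: differ → 102349
emp_id=213: salary=140181 vs 129680: differ → 140181

133988, 32441, NULL, 122432, 132139, NULL, 102135, 101618, 114481, NULL, 57643, 106209, 102349, 140181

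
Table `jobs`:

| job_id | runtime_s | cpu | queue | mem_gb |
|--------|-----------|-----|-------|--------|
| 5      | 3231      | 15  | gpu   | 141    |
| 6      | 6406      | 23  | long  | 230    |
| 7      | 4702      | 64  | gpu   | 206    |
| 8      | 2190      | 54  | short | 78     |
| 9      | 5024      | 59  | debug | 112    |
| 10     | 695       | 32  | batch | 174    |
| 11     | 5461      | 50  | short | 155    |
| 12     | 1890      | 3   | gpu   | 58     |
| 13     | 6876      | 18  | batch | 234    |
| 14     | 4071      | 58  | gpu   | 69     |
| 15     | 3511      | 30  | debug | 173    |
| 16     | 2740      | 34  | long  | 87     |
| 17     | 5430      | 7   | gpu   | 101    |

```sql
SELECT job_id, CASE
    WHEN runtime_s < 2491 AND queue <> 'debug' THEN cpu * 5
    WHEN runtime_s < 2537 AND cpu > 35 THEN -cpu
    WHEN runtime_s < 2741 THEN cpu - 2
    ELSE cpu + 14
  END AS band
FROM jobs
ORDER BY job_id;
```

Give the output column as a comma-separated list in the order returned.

job_id=5: ELSE → 29
job_id=6: ELSE → 37
job_id=7: ELSE → 78
job_id=8: runtime_s < 2491 AND queue <> 'debug' → 270
job_id=9: ELSE → 73
job_id=10: runtime_s < 2491 AND queue <> 'debug' → 160
job_id=11: ELSE → 64
job_id=12: runtime_s < 2491 AND queue <> 'debug' → 15
job_id=13: ELSE → 32
job_id=14: ELSE → 72
job_id=15: ELSE → 44
job_id=16: runtime_s < 2741 → 32
job_id=17: ELSE → 21

29, 37, 78, 270, 73, 160, 64, 15, 32, 72, 44, 32, 21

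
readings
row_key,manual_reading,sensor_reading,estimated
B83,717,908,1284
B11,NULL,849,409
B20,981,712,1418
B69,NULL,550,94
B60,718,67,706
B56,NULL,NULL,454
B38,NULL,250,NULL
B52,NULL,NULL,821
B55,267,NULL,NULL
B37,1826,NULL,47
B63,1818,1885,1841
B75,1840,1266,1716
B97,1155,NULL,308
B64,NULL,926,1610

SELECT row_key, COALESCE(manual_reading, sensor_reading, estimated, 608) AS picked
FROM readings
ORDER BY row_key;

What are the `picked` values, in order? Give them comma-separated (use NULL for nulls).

849, 981, 1826, 250, 821, 267, 454, 718, 1818, 926, 550, 1840, 717, 1155

row_key=B11: manual_reading=NULL, sensor_reading=849 → 849
row_key=B20: manual_reading=981 → 981
row_key=B37: manual_reading=1826 → 1826
row_key=B38: manual_reading=NULL, sensor_reading=250 → 250
row_key=B52: manual_reading=NULL, sensor_reading=NULL, estimated=821 → 821
row_key=B55: manual_reading=267 → 267
row_key=B56: manual_reading=NULL, sensor_reading=NULL, estimated=454 → 454
row_key=B60: manual_reading=718 → 718
row_key=B63: manual_reading=1818 → 1818
row_key=B64: manual_reading=NULL, sensor_reading=926 → 926
row_key=B69: manual_reading=NULL, sensor_reading=550 → 550
row_key=B75: manual_reading=1840 → 1840
row_key=B83: manual_reading=717 → 717
row_key=B97: manual_reading=1155 → 1155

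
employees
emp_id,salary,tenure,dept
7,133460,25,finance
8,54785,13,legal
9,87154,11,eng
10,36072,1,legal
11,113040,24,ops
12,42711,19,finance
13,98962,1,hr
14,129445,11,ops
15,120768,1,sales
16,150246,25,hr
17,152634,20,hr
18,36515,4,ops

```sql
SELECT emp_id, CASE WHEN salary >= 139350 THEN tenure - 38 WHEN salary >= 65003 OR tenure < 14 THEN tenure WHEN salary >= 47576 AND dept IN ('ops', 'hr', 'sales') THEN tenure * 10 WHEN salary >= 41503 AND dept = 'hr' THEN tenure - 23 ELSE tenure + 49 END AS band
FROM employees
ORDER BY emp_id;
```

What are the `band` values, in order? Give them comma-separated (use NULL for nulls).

emp_id=7: salary >= 65003 OR tenure < 14 → 25
emp_id=8: salary >= 65003 OR tenure < 14 → 13
emp_id=9: salary >= 65003 OR tenure < 14 → 11
emp_id=10: salary >= 65003 OR tenure < 14 → 1
emp_id=11: salary >= 65003 OR tenure < 14 → 24
emp_id=12: ELSE → 68
emp_id=13: salary >= 65003 OR tenure < 14 → 1
emp_id=14: salary >= 65003 OR tenure < 14 → 11
emp_id=15: salary >= 65003 OR tenure < 14 → 1
emp_id=16: salary >= 139350 → -13
emp_id=17: salary >= 139350 → -18
emp_id=18: salary >= 65003 OR tenure < 14 → 4

25, 13, 11, 1, 24, 68, 1, 11, 1, -13, -18, 4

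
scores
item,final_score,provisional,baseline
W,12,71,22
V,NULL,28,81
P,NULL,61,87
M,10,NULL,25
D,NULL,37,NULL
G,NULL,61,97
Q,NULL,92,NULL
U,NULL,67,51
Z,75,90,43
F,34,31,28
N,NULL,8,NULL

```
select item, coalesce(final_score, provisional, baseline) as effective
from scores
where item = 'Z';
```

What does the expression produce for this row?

item = Z: final_score=75, provisional=90, baseline=43.
final_score=75 → 75

75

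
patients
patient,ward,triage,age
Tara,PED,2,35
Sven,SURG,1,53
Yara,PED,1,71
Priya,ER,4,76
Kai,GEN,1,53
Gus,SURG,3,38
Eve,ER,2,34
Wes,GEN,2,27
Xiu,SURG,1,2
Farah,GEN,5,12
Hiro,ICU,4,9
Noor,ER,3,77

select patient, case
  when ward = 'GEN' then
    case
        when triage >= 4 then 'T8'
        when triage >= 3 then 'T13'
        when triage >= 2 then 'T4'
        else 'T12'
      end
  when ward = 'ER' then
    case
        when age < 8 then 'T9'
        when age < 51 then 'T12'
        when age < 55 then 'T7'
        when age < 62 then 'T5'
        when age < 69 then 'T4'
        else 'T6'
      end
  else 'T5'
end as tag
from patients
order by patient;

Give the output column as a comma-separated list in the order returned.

T12, T8, T5, T5, T12, T6, T6, T5, T5, T4, T5, T5

patient=Eve: ward='ER' → inner[age < 51] → T12
patient=Farah: ward='GEN' → inner[triage >= 4] → T8
patient=Gus: ward='SURG' → outer ELSE → T5
patient=Hiro: ward='ICU' → outer ELSE → T5
patient=Kai: ward='GEN' → inner[ELSE] → T12
patient=Noor: ward='ER' → inner[ELSE] → T6
patient=Priya: ward='ER' → inner[ELSE] → T6
patient=Sven: ward='SURG' → outer ELSE → T5
patient=Tara: ward='PED' → outer ELSE → T5
patient=Wes: ward='GEN' → inner[triage >= 2] → T4
patient=Xiu: ward='SURG' → outer ELSE → T5
patient=Yara: ward='PED' → outer ELSE → T5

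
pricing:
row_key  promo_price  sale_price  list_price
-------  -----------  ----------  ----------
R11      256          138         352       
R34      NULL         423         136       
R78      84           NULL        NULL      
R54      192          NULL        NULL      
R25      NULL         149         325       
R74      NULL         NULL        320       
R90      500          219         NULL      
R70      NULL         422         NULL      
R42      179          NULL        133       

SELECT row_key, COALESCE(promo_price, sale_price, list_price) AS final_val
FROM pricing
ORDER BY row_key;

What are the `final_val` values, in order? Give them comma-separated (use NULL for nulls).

row_key=R11: promo_price=256 → 256
row_key=R25: promo_price=NULL, sale_price=149 → 149
row_key=R34: promo_price=NULL, sale_price=423 → 423
row_key=R42: promo_price=179 → 179
row_key=R54: promo_price=192 → 192
row_key=R70: promo_price=NULL, sale_price=422 → 422
row_key=R74: promo_price=NULL, sale_price=NULL, list_price=320 → 320
row_key=R78: promo_price=84 → 84
row_key=R90: promo_price=500 → 500

256, 149, 423, 179, 192, 422, 320, 84, 500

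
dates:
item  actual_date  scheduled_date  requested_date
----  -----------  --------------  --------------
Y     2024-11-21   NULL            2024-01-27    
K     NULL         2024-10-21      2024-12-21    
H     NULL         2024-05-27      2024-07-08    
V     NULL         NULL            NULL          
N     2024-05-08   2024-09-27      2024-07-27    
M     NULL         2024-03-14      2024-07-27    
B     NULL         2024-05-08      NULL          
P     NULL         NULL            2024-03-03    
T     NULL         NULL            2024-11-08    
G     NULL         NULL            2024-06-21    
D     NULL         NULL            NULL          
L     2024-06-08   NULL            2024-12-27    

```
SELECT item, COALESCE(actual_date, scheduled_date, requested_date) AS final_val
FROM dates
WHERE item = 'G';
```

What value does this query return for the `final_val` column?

item = G: actual_date=NULL, scheduled_date=NULL, requested_date=2024-06-21.
actual_date=NULL, scheduled_date=NULL, requested_date=2024-06-21 → 2024-06-21

2024-06-21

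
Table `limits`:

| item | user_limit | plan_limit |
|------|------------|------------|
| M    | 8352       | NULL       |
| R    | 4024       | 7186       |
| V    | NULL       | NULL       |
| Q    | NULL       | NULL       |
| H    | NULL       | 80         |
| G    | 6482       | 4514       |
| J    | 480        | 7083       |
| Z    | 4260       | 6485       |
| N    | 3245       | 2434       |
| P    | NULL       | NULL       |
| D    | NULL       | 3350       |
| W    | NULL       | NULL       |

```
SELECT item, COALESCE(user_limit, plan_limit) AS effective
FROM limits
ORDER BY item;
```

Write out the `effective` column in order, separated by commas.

3350, 6482, 80, 480, 8352, 3245, NULL, NULL, 4024, NULL, NULL, 4260

item=D: user_limit=NULL, plan_limit=3350 → 3350
item=G: user_limit=6482 → 6482
item=H: user_limit=NULL, plan_limit=80 → 80
item=J: user_limit=480 → 480
item=M: user_limit=8352 → 8352
item=N: user_limit=3245 → 3245
item=P: user_limit=NULL, plan_limit=NULL (all NULL) → NULL
item=Q: user_limit=NULL, plan_limit=NULL (all NULL) → NULL
item=R: user_limit=4024 → 4024
item=V: user_limit=NULL, plan_limit=NULL (all NULL) → NULL
item=W: user_limit=NULL, plan_limit=NULL (all NULL) → NULL
item=Z: user_limit=4260 → 4260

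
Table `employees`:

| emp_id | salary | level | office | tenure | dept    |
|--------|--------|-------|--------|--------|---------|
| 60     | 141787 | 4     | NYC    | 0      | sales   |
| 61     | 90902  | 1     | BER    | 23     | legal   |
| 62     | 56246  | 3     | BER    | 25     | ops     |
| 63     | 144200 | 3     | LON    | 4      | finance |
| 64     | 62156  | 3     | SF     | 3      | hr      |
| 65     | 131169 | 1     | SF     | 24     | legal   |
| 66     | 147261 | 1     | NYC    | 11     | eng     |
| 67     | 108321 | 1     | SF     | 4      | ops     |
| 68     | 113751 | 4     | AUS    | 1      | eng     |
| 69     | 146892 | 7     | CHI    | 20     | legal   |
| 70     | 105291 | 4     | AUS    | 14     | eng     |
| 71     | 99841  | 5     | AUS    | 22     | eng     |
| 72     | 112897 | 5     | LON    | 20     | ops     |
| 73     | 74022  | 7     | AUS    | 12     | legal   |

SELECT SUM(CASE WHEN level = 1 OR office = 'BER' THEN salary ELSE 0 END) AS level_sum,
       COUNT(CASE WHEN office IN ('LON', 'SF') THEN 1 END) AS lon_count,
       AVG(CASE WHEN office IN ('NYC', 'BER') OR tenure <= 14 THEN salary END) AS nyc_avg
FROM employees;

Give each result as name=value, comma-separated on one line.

level_sum=533899, lon_count=5, nyc_avg=104393.7

[level_sum: level = 1 OR office = 'BER']
emp_id=60: ✗
emp_id=61: ✓ → 90902
emp_id=62: ✓ → 56246
emp_id=63: ✗
emp_id=64: ✗
emp_id=65: ✓ → 131169
emp_id=66: ✓ → 147261
emp_id=67: ✓ → 108321
emp_id=68: ✗
emp_id=69: ✗
emp_id=70: ✗
emp_id=71: ✗
emp_id=72: ✗
emp_id=73: ✗
level_sum = 90902 + 56246 + 131169 + 147261 + 108321 = 533899
—
[lon_count: office IN ('LON', 'SF')]
emp_id=60: ✗
emp_id=61: ✗
emp_id=62: ✗
emp_id=63: ✓ → 1
emp_id=64: ✓ → 1
emp_id=65: ✓ → 1
emp_id=66: ✗
emp_id=67: ✓ → 1
emp_id=68: ✗
emp_id=69: ✗
emp_id=70: ✗
emp_id=71: ✗
emp_id=72: ✓ → 1
emp_id=73: ✗
lon_count = COUNT(1, 1, 1, 1, 1) = 5
—
[nyc_avg: office IN ('NYC', 'BER') OR tenure <= 14]
emp_id=60: ✓ → 141787
emp_id=61: ✓ → 90902
emp_id=62: ✓ → 56246
emp_id=63: ✓ → 144200
emp_id=64: ✓ → 62156
emp_id=65: ✗
emp_id=66: ✓ → 147261
emp_id=67: ✓ → 108321
emp_id=68: ✓ → 113751
emp_id=69: ✗
emp_id=70: ✓ → 105291
emp_id=71: ✗
emp_id=72: ✗
emp_id=73: ✓ → 74022
nyc_avg = (141787 + 90902 + 56246 + 144200 + 62156 + 147261 + 108321 + 113751 + 105291 + 74022) / 10 = 104393.7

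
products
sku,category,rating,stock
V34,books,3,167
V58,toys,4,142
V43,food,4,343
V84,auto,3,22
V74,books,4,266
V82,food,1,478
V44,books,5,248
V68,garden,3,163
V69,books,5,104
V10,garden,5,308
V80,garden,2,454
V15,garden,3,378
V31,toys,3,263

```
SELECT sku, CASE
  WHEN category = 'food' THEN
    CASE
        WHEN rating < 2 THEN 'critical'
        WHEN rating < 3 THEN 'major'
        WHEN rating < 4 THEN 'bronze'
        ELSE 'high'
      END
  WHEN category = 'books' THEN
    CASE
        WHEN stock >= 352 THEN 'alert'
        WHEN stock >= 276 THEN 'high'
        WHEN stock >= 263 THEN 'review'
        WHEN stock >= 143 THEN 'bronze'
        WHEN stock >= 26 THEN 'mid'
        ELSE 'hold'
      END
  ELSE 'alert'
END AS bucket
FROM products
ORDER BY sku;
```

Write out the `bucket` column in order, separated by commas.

sku=V10: category='garden' → outer ELSE → alert
sku=V15: category='garden' → outer ELSE → alert
sku=V31: category='toys' → outer ELSE → alert
sku=V34: category='books' → inner[stock >= 143] → bronze
sku=V43: category='food' → inner[ELSE] → high
sku=V44: category='books' → inner[stock >= 143] → bronze
sku=V58: category='toys' → outer ELSE → alert
sku=V68: category='garden' → outer ELSE → alert
sku=V69: category='books' → inner[stock >= 26] → mid
sku=V74: category='books' → inner[stock >= 263] → review
sku=V80: category='garden' → outer ELSE → alert
sku=V82: category='food' → inner[rating < 2] → critical
sku=V84: category='auto' → outer ELSE → alert

alert, alert, alert, bronze, high, bronze, alert, alert, mid, review, alert, critical, alert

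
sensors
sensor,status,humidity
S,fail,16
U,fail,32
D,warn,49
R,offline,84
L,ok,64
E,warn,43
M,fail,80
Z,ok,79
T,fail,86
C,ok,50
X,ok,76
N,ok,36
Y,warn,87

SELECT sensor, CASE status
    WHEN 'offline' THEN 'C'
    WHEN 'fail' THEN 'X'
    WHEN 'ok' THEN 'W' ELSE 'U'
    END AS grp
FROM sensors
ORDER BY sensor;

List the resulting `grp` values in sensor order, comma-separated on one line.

sensor=C: status='ok' → W
sensor=D: ELSE → U
sensor=E: ELSE → U
sensor=L: status='ok' → W
sensor=M: status='fail' → X
sensor=N: status='ok' → W
sensor=R: status='offline' → C
sensor=S: status='fail' → X
sensor=T: status='fail' → X
sensor=U: status='fail' → X
sensor=X: status='ok' → W
sensor=Y: ELSE → U
sensor=Z: status='ok' → W

W, U, U, W, X, W, C, X, X, X, W, U, W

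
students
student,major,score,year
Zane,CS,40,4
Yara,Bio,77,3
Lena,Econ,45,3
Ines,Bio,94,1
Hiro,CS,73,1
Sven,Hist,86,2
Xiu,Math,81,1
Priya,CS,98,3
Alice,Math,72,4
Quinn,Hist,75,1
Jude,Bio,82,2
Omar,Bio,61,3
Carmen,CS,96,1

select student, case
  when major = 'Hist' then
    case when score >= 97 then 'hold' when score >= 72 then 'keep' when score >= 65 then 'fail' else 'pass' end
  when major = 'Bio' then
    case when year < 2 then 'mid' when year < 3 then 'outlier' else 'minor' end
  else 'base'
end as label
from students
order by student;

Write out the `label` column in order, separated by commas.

student=Alice: major='Math' → outer ELSE → base
student=Carmen: major='CS' → outer ELSE → base
student=Hiro: major='CS' → outer ELSE → base
student=Ines: major='Bio' → inner[year < 2] → mid
student=Jude: major='Bio' → inner[year < 3] → outlier
student=Lena: major='Econ' → outer ELSE → base
student=Omar: major='Bio' → inner[ELSE] → minor
student=Priya: major='CS' → outer ELSE → base
student=Quinn: major='Hist' → inner[score >= 72] → keep
student=Sven: major='Hist' → inner[score >= 72] → keep
student=Xiu: major='Math' → outer ELSE → base
student=Yara: major='Bio' → inner[ELSE] → minor
student=Zane: major='CS' → outer ELSE → base

base, base, base, mid, outlier, base, minor, base, keep, keep, base, minor, base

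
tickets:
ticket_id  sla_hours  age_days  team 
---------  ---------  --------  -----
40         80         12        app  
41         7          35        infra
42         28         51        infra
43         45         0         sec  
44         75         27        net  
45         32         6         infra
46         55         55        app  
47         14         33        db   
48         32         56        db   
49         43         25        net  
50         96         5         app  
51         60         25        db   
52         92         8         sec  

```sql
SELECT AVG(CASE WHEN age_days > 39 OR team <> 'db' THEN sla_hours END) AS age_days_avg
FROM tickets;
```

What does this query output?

53.1818181818

ticket_id=40: ✓ → 80
ticket_id=41: ✓ → 7
ticket_id=42: ✓ → 28
ticket_id=43: ✓ → 45
ticket_id=44: ✓ → 75
ticket_id=45: ✓ → 32
ticket_id=46: ✓ → 55
ticket_id=47: ✗
ticket_id=48: ✓ → 32
ticket_id=49: ✓ → 43
ticket_id=50: ✓ → 96
ticket_id=51: ✗
ticket_id=52: ✓ → 92
age_days_avg = (80 + 7 + 28 + 45 + 75 + 32 + 55 + 32 + 43 + 96 + 92) / 11 = 53.1818181818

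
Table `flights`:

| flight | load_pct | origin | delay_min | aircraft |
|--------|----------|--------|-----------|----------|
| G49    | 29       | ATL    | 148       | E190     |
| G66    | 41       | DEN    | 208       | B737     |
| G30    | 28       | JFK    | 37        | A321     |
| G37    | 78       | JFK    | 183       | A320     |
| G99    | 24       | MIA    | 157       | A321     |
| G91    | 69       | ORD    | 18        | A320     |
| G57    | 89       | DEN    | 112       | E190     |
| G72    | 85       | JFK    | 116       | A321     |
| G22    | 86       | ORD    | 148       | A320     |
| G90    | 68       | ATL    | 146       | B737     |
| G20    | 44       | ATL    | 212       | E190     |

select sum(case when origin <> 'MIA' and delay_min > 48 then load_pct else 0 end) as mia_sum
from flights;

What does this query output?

520

flight=G49: ✓ → 29
flight=G66: ✓ → 41
flight=G30: ✗
flight=G37: ✓ → 78
flight=G99: ✗
flight=G91: ✗
flight=G57: ✓ → 89
flight=G72: ✓ → 85
flight=G22: ✓ → 86
flight=G90: ✓ → 68
flight=G20: ✓ → 44
mia_sum = 29 + 41 + 78 + 89 + 85 + 86 + 68 + 44 = 520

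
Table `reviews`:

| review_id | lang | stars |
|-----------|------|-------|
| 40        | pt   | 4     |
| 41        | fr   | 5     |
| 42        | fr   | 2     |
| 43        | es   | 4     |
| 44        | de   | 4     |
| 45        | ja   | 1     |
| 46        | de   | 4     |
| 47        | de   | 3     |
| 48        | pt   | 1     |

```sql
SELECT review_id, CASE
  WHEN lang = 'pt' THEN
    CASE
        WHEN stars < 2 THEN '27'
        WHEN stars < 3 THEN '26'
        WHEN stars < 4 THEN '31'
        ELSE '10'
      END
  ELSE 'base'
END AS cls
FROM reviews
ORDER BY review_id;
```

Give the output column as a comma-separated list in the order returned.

10, base, base, base, base, base, base, base, 27

review_id=40: lang='pt' → inner[ELSE] → 10
review_id=41: lang='fr' → outer ELSE → base
review_id=42: lang='fr' → outer ELSE → base
review_id=43: lang='es' → outer ELSE → base
review_id=44: lang='de' → outer ELSE → base
review_id=45: lang='ja' → outer ELSE → base
review_id=46: lang='de' → outer ELSE → base
review_id=47: lang='de' → outer ELSE → base
review_id=48: lang='pt' → inner[stars < 2] → 27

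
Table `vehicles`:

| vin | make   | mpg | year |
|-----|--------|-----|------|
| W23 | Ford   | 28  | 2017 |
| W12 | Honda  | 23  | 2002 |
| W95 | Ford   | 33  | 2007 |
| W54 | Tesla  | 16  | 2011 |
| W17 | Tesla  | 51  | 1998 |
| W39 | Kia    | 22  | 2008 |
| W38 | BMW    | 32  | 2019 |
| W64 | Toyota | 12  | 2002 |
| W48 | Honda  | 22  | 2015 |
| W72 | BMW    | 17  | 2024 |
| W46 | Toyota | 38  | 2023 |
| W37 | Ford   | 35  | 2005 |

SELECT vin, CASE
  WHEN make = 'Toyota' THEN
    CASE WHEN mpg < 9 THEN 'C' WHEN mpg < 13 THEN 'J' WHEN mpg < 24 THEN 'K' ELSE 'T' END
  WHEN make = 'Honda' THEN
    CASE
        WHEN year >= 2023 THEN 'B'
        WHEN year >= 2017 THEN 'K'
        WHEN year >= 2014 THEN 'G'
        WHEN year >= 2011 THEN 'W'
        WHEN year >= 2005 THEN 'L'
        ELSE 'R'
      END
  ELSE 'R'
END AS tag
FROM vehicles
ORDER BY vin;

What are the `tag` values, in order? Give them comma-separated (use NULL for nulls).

R, R, R, R, R, R, T, G, R, J, R, R

vin=W12: make='Honda' → inner[ELSE] → R
vin=W17: make='Tesla' → outer ELSE → R
vin=W23: make='Ford' → outer ELSE → R
vin=W37: make='Ford' → outer ELSE → R
vin=W38: make='BMW' → outer ELSE → R
vin=W39: make='Kia' → outer ELSE → R
vin=W46: make='Toyota' → inner[ELSE] → T
vin=W48: make='Honda' → inner[year >= 2014] → G
vin=W54: make='Tesla' → outer ELSE → R
vin=W64: make='Toyota' → inner[mpg < 13] → J
vin=W72: make='BMW' → outer ELSE → R
vin=W95: make='Ford' → outer ELSE → R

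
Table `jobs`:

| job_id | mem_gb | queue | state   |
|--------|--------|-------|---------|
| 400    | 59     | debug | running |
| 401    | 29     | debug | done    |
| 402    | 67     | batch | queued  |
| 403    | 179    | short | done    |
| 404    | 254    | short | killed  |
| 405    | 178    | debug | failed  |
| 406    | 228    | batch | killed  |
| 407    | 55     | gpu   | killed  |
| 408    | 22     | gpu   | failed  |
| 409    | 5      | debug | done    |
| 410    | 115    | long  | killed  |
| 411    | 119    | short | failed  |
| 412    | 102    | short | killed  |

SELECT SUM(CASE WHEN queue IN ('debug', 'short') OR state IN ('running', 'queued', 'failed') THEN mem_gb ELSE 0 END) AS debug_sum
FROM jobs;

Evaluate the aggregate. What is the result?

1014

job_id=400: ✓ → 59
job_id=401: ✓ → 29
job_id=402: ✓ → 67
job_id=403: ✓ → 179
job_id=404: ✓ → 254
job_id=405: ✓ → 178
job_id=406: ✗
job_id=407: ✗
job_id=408: ✓ → 22
job_id=409: ✓ → 5
job_id=410: ✗
job_id=411: ✓ → 119
job_id=412: ✓ → 102
debug_sum = 59 + 29 + 67 + 179 + 254 + 178 + 22 + 5 + 119 + 102 = 1014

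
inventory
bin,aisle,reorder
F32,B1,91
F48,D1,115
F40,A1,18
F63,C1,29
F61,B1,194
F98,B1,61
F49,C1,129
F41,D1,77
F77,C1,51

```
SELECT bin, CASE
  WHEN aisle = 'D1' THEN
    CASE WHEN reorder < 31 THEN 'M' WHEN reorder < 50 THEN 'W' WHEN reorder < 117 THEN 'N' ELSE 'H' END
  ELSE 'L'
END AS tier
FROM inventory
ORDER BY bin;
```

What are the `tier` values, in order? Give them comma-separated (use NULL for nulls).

L, L, N, N, L, L, L, L, L

bin=F32: aisle='B1' → outer ELSE → L
bin=F40: aisle='A1' → outer ELSE → L
bin=F41: aisle='D1' → inner[reorder < 117] → N
bin=F48: aisle='D1' → inner[reorder < 117] → N
bin=F49: aisle='C1' → outer ELSE → L
bin=F61: aisle='B1' → outer ELSE → L
bin=F63: aisle='C1' → outer ELSE → L
bin=F77: aisle='C1' → outer ELSE → L
bin=F98: aisle='B1' → outer ELSE → L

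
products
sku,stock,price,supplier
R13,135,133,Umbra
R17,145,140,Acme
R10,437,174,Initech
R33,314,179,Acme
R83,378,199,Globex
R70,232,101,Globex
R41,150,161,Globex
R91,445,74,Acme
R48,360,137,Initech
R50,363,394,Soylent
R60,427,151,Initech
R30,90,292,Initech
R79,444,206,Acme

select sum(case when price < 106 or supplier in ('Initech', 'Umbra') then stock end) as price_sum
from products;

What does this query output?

sku=R13: ✓ → 135
sku=R17: ✗
sku=R10: ✓ → 437
sku=R33: ✗
sku=R83: ✗
sku=R70: ✓ → 232
sku=R41: ✗
sku=R91: ✓ → 445
sku=R48: ✓ → 360
sku=R50: ✗
sku=R60: ✓ → 427
sku=R30: ✓ → 90
sku=R79: ✗
price_sum = 135 + 437 + 232 + 445 + 360 + 427 + 90 = 2126

2126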